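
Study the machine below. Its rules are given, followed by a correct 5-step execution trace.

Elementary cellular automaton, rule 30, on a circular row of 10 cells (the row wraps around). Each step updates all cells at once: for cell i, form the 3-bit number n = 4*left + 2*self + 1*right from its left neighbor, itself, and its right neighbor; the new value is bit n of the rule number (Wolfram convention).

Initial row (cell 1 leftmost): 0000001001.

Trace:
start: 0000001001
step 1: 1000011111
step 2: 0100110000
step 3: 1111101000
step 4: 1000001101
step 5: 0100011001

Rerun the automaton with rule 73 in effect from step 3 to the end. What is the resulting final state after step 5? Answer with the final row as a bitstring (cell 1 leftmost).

(re-executing steps 3..5 under rule 73; state before step 3: 0100110000)
step 3: 0000110111
step 4: 0110110101
step 5: 0110110000

0110110000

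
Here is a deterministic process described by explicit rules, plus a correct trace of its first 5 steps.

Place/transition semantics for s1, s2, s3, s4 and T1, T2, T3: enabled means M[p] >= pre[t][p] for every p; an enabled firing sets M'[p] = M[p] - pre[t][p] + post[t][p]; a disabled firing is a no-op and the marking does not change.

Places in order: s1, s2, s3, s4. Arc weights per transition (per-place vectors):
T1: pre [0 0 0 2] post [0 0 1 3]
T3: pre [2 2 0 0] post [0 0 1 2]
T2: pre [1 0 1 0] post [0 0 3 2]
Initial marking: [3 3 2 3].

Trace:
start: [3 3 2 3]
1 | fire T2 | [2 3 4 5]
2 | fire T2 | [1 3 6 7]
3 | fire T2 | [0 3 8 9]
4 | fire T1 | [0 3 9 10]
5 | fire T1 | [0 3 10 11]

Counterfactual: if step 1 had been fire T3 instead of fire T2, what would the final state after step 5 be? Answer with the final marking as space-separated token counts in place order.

0 1 7 9

(re-executing from step 1 with the substitution; state before step 1: [3 3 2 3])
1 | fire T3 | [1 1 3 5]
2 | fire T2 | [0 1 5 7]
3 | fire T2 | [0 1 5 7]
4 | fire T1 | [0 1 6 8]
5 | fire T1 | [0 1 7 9]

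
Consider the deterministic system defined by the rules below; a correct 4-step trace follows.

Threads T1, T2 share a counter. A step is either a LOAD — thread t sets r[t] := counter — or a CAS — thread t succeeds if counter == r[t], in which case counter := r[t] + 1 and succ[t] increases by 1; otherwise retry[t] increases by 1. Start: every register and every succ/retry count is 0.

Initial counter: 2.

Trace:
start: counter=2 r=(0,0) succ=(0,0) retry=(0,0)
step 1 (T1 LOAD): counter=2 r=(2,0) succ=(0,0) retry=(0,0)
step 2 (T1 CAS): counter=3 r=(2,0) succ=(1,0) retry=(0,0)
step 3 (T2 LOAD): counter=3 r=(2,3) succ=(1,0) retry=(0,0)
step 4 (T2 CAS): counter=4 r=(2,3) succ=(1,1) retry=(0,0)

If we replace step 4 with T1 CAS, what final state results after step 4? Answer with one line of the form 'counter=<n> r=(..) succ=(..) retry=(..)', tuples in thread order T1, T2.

(re-executing from step 4 with the substitution; state before step 4: counter=3 r=(2,3) succ=(1,0) retry=(0,0))
step 4 (T1 CAS): counter=3 r=(2,3) succ=(1,0) retry=(1,0)

counter=3 r=(2,3) succ=(1,0) retry=(1,0)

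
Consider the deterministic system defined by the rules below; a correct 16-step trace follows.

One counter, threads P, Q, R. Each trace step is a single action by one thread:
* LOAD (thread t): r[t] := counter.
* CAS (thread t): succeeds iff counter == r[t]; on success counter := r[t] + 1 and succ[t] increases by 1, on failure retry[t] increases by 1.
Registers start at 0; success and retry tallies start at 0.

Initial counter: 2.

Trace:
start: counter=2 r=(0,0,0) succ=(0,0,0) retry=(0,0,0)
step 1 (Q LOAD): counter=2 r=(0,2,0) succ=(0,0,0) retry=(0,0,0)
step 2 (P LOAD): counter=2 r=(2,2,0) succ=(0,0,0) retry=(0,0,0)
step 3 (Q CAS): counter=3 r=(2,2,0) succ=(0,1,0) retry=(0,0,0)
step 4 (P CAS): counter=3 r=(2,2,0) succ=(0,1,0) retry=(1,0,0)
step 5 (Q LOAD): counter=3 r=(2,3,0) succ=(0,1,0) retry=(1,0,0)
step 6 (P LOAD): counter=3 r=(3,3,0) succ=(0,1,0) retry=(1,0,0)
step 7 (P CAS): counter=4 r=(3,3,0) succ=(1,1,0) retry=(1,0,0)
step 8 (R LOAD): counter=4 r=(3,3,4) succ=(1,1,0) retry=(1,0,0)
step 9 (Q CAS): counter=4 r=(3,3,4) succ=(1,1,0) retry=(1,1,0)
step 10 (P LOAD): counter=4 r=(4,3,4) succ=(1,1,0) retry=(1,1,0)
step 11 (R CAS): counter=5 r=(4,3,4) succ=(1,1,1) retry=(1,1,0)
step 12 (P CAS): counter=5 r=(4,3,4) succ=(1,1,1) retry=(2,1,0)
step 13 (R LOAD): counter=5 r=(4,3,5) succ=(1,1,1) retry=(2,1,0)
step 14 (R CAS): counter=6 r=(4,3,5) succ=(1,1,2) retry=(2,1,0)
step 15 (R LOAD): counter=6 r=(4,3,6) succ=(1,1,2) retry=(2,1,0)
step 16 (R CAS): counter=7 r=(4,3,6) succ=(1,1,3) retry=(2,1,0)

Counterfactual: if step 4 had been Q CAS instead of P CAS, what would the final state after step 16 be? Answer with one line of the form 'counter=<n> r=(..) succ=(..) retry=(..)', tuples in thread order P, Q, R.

counter=7 r=(4,3,6) succ=(1,1,3) retry=(1,2,0)

(re-executing from step 4 with the substitution; state before step 4: counter=3 r=(2,2,0) succ=(0,1,0) retry=(0,0,0))
step 4 (Q CAS): counter=3 r=(2,2,0) succ=(0,1,0) retry=(0,1,0)
step 5 (Q LOAD): counter=3 r=(2,3,0) succ=(0,1,0) retry=(0,1,0)
step 6 (P LOAD): counter=3 r=(3,3,0) succ=(0,1,0) retry=(0,1,0)
step 7 (P CAS): counter=4 r=(3,3,0) succ=(1,1,0) retry=(0,1,0)
step 8 (R LOAD): counter=4 r=(3,3,4) succ=(1,1,0) retry=(0,1,0)
step 9 (Q CAS): counter=4 r=(3,3,4) succ=(1,1,0) retry=(0,2,0)
step 10 (P LOAD): counter=4 r=(4,3,4) succ=(1,1,0) retry=(0,2,0)
step 11 (R CAS): counter=5 r=(4,3,4) succ=(1,1,1) retry=(0,2,0)
step 12 (P CAS): counter=5 r=(4,3,4) succ=(1,1,1) retry=(1,2,0)
step 13 (R LOAD): counter=5 r=(4,3,5) succ=(1,1,1) retry=(1,2,0)
step 14 (R CAS): counter=6 r=(4,3,5) succ=(1,1,2) retry=(1,2,0)
step 15 (R LOAD): counter=6 r=(4,3,6) succ=(1,1,2) retry=(1,2,0)
step 16 (R CAS): counter=7 r=(4,3,6) succ=(1,1,3) retry=(1,2,0)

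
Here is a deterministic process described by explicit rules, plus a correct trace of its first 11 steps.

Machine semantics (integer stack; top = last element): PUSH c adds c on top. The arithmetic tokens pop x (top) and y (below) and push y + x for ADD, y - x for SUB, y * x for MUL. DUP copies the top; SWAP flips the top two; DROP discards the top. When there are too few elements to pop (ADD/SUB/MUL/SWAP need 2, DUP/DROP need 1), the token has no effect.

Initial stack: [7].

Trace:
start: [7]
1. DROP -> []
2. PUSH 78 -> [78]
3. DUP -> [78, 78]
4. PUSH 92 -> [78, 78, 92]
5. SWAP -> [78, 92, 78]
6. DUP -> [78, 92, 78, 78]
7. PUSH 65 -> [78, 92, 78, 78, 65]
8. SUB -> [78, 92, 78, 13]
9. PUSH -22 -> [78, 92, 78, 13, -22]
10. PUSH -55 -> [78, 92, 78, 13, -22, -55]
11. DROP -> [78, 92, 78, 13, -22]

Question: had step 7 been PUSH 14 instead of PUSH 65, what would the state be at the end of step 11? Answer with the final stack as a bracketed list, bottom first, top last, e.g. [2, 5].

[78, 92, 78, 64, -22]

(re-executing from step 7 with the substitution; state before step 7: [78, 92, 78, 78])
7. PUSH 14 -> [78, 92, 78, 78, 14]
8. SUB -> [78, 92, 78, 64]
9. PUSH -22 -> [78, 92, 78, 64, -22]
10. PUSH -55 -> [78, 92, 78, 64, -22, -55]
11. DROP -> [78, 92, 78, 64, -22]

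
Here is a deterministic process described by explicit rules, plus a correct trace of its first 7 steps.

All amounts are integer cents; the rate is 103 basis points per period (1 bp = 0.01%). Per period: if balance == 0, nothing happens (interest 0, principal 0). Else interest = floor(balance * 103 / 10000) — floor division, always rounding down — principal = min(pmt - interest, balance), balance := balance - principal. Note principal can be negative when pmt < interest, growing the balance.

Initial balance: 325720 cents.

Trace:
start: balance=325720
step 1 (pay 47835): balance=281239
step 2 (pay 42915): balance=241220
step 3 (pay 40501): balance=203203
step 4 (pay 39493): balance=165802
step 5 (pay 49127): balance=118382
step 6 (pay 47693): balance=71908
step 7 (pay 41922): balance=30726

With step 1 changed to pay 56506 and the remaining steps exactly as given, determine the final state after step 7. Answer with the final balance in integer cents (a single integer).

21506

(re-executing from step 1 with the substitution; state before step 1: balance=325720)
step 1 (pay 56506): balance=272568
step 2 (pay 42915): balance=232460
step 3 (pay 40501): balance=194353
step 4 (pay 39493): balance=156861
step 5 (pay 49127): balance=109349
step 6 (pay 47693): balance=62782
step 7 (pay 41922): balance=21506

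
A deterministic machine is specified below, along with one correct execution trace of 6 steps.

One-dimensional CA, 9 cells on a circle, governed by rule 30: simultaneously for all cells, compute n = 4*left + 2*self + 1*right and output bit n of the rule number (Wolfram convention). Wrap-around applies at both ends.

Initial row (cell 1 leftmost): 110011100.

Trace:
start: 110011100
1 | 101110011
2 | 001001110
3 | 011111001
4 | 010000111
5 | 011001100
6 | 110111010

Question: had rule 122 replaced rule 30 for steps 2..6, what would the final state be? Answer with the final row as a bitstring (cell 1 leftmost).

(re-executing steps 2..6 under rule 122; state before step 2: 101110011)
2 | 111011110
3 | 101110011
4 | 111011110
5 | 101110011
6 | 111011110

111011110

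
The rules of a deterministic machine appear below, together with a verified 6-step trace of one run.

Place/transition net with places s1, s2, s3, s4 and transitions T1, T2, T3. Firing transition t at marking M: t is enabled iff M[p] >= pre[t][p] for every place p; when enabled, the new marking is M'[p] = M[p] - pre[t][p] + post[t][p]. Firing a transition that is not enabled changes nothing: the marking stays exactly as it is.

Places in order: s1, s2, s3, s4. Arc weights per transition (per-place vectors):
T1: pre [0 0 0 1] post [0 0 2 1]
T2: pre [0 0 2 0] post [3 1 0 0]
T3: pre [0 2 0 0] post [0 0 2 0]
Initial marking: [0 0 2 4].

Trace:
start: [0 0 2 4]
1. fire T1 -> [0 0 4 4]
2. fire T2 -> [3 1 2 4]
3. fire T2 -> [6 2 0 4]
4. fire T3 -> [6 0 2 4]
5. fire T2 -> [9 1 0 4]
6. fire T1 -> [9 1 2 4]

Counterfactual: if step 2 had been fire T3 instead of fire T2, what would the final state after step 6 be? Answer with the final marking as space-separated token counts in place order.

6 2 2 4

(re-executing from step 2 with the substitution; state before step 2: [0 0 4 4])
2. fire T3 -> [0 0 4 4]
3. fire T2 -> [3 1 2 4]
4. fire T3 -> [3 1 2 4]
5. fire T2 -> [6 2 0 4]
6. fire T1 -> [6 2 2 4]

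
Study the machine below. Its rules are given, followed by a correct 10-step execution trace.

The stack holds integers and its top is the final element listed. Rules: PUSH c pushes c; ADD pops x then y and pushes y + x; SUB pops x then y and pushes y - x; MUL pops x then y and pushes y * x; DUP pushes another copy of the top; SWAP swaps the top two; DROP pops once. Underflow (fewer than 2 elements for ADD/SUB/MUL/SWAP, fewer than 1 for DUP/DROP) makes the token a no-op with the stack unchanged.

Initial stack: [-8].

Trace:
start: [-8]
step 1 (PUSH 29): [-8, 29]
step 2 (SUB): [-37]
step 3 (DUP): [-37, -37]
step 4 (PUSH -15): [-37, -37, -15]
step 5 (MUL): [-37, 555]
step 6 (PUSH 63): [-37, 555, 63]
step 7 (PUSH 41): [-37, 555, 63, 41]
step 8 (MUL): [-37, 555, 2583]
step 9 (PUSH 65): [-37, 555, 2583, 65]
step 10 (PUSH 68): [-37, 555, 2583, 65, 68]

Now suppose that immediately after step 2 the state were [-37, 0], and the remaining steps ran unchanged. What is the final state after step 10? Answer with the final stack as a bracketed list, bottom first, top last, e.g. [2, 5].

state after step 2 := [-37, 0]
step 3 (DUP): [-37, 0, 0]
step 4 (PUSH -15): [-37, 0, 0, -15]
step 5 (MUL): [-37, 0, 0]
step 6 (PUSH 63): [-37, 0, 0, 63]
step 7 (PUSH 41): [-37, 0, 0, 63, 41]
step 8 (MUL): [-37, 0, 0, 2583]
step 9 (PUSH 65): [-37, 0, 0, 2583, 65]
step 10 (PUSH 68): [-37, 0, 0, 2583, 65, 68]

[-37, 0, 0, 2583, 65, 68]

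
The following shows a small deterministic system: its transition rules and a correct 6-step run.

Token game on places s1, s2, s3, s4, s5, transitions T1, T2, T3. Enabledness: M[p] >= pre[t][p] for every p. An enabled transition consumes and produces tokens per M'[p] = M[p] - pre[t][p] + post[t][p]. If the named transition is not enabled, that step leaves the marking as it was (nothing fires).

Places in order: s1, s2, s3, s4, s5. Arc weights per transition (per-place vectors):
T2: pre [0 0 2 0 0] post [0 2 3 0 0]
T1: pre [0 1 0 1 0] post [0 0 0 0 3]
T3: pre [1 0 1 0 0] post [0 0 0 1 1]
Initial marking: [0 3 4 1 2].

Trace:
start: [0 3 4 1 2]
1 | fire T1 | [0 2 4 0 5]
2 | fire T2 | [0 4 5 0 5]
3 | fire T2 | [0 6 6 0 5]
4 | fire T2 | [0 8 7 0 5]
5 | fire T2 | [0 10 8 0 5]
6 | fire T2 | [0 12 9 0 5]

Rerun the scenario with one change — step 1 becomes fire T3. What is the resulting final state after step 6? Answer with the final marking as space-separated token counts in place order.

(re-executing from step 1 with the substitution; state before step 1: [0 3 4 1 2])
1 | fire T3 | [0 3 4 1 2]
2 | fire T2 | [0 5 5 1 2]
3 | fire T2 | [0 7 6 1 2]
4 | fire T2 | [0 9 7 1 2]
5 | fire T2 | [0 11 8 1 2]
6 | fire T2 | [0 13 9 1 2]

0 13 9 1 2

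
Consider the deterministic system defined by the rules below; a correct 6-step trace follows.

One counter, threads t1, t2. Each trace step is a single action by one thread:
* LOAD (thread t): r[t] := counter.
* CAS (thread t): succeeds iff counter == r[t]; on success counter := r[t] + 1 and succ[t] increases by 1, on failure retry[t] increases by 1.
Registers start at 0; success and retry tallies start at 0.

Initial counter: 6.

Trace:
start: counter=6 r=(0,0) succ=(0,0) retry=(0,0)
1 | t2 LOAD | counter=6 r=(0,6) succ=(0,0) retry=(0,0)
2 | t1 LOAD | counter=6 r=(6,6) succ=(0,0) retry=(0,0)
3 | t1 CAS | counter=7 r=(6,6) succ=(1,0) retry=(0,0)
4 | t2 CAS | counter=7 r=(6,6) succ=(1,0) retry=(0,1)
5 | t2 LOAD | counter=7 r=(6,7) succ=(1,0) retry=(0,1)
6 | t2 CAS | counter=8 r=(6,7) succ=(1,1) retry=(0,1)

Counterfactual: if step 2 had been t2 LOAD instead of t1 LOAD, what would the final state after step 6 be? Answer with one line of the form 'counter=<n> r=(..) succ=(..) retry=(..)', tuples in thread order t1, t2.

counter=8 r=(0,7) succ=(0,2) retry=(1,0)

(re-executing from step 2 with the substitution; state before step 2: counter=6 r=(0,6) succ=(0,0) retry=(0,0))
2 | t2 LOAD | counter=6 r=(0,6) succ=(0,0) retry=(0,0)
3 | t1 CAS | counter=6 r=(0,6) succ=(0,0) retry=(1,0)
4 | t2 CAS | counter=7 r=(0,6) succ=(0,1) retry=(1,0)
5 | t2 LOAD | counter=7 r=(0,7) succ=(0,1) retry=(1,0)
6 | t2 CAS | counter=8 r=(0,7) succ=(0,2) retry=(1,0)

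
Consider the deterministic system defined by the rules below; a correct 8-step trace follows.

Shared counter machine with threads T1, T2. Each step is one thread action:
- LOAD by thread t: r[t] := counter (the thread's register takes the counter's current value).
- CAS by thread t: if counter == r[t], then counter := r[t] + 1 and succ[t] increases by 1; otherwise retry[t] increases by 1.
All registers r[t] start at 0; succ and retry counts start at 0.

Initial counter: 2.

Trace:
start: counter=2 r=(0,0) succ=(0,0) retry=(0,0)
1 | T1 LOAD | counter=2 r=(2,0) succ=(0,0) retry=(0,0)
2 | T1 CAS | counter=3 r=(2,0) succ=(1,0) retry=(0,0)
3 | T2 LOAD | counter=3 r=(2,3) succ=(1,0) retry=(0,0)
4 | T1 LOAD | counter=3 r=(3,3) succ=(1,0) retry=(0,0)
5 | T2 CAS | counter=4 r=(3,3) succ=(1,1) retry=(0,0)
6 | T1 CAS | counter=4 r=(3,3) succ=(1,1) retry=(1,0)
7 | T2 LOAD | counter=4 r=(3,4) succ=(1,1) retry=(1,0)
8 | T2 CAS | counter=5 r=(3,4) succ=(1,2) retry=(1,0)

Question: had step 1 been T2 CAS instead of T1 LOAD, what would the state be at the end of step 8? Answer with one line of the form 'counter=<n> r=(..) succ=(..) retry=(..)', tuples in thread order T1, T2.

counter=4 r=(2,3) succ=(0,2) retry=(2,1)

(re-executing from step 1 with the substitution; state before step 1: counter=2 r=(0,0) succ=(0,0) retry=(0,0))
1 | T2 CAS | counter=2 r=(0,0) succ=(0,0) retry=(0,1)
2 | T1 CAS | counter=2 r=(0,0) succ=(0,0) retry=(1,1)
3 | T2 LOAD | counter=2 r=(0,2) succ=(0,0) retry=(1,1)
4 | T1 LOAD | counter=2 r=(2,2) succ=(0,0) retry=(1,1)
5 | T2 CAS | counter=3 r=(2,2) succ=(0,1) retry=(1,1)
6 | T1 CAS | counter=3 r=(2,2) succ=(0,1) retry=(2,1)
7 | T2 LOAD | counter=3 r=(2,3) succ=(0,1) retry=(2,1)
8 | T2 CAS | counter=4 r=(2,3) succ=(0,2) retry=(2,1)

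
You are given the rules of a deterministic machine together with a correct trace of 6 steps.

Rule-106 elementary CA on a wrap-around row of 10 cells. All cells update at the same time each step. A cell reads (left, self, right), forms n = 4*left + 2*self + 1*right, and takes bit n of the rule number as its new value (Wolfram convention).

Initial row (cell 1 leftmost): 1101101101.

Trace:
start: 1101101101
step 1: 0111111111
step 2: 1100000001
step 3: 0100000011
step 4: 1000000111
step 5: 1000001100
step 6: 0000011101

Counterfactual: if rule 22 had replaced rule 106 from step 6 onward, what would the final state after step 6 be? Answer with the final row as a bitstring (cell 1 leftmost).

(re-executing step 6 under rule 22; state before step 6: 1000001100)
step 6: 1100010011

1100010011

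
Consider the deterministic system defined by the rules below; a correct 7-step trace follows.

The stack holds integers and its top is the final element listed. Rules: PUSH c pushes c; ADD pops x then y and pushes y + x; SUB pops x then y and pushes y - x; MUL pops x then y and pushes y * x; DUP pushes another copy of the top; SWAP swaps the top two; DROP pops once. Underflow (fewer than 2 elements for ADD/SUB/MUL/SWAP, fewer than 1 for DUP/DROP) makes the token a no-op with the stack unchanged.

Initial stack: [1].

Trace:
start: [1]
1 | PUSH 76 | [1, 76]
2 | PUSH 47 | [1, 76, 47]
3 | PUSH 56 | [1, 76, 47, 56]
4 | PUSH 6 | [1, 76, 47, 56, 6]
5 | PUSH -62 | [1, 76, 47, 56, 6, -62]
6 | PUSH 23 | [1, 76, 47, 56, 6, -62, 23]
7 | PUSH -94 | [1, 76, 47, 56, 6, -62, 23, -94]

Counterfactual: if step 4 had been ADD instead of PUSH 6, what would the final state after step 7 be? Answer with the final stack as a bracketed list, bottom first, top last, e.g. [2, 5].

(re-executing from step 4 with the substitution; state before step 4: [1, 76, 47, 56])
4 | ADD | [1, 76, 103]
5 | PUSH -62 | [1, 76, 103, -62]
6 | PUSH 23 | [1, 76, 103, -62, 23]
7 | PUSH -94 | [1, 76, 103, -62, 23, -94]

[1, 76, 103, -62, 23, -94]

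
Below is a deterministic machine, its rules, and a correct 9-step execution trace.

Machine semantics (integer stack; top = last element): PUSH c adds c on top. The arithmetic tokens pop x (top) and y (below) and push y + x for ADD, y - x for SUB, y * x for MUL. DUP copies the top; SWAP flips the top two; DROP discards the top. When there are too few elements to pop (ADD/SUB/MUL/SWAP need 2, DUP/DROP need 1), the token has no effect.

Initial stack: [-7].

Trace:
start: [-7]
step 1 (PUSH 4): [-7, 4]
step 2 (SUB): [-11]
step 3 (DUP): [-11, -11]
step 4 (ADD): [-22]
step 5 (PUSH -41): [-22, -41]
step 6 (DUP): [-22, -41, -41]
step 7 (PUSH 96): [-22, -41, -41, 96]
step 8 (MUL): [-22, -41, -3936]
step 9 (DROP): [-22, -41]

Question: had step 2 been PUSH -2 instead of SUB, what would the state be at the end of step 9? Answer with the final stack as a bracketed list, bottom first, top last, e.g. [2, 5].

[-7, 4, -4, -41]

(re-executing from step 2 with the substitution; state before step 2: [-7, 4])
step 2 (PUSH -2): [-7, 4, -2]
step 3 (DUP): [-7, 4, -2, -2]
step 4 (ADD): [-7, 4, -4]
step 5 (PUSH -41): [-7, 4, -4, -41]
step 6 (DUP): [-7, 4, -4, -41, -41]
step 7 (PUSH 96): [-7, 4, -4, -41, -41, 96]
step 8 (MUL): [-7, 4, -4, -41, -3936]
step 9 (DROP): [-7, 4, -4, -41]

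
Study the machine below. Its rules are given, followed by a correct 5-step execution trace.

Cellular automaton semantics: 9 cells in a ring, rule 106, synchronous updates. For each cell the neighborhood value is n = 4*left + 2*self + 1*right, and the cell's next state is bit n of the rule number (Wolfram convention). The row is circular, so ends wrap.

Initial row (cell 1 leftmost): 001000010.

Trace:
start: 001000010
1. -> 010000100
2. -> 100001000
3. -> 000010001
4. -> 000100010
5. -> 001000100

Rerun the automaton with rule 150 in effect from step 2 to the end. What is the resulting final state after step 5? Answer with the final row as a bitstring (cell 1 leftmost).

(re-executing steps 2..5 under rule 150; state before step 2: 010000100)
2. -> 111001110
3. -> 010110100
4. -> 110000110
5. -> 001001000

001001000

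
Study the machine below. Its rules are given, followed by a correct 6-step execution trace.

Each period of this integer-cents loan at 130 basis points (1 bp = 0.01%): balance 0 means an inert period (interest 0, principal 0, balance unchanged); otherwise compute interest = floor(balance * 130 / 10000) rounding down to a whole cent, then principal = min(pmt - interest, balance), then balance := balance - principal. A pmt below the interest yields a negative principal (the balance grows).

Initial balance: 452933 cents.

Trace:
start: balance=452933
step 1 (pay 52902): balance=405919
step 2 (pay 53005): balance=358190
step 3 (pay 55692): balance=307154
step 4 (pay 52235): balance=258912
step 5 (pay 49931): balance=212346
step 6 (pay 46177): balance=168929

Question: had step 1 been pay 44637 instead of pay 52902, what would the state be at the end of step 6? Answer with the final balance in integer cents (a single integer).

(re-executing from step 1 with the substitution; state before step 1: balance=452933)
step 1 (pay 44637): balance=414184
step 2 (pay 53005): balance=366563
step 3 (pay 55692): balance=315636
step 4 (pay 52235): balance=267504
step 5 (pay 49931): balance=221050
step 6 (pay 46177): balance=177746

177746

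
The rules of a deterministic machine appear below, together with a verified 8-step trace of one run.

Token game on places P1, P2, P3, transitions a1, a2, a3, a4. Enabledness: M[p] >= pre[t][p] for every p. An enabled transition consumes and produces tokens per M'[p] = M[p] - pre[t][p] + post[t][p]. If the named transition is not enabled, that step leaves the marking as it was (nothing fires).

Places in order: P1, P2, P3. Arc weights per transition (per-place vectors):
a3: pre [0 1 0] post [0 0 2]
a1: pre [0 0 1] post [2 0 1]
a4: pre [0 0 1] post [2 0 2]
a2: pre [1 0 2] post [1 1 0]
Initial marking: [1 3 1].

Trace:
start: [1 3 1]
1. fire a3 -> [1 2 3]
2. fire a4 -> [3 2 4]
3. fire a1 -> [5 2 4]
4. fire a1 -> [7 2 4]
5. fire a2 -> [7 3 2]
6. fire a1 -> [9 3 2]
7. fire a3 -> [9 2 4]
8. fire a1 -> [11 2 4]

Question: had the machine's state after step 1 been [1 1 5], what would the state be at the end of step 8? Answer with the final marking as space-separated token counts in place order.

11 1 6

state after step 1 := [1 1 5]
2. fire a4 -> [3 1 6]
3. fire a1 -> [5 1 6]
4. fire a1 -> [7 1 6]
5. fire a2 -> [7 2 4]
6. fire a1 -> [9 2 4]
7. fire a3 -> [9 1 6]
8. fire a1 -> [11 1 6]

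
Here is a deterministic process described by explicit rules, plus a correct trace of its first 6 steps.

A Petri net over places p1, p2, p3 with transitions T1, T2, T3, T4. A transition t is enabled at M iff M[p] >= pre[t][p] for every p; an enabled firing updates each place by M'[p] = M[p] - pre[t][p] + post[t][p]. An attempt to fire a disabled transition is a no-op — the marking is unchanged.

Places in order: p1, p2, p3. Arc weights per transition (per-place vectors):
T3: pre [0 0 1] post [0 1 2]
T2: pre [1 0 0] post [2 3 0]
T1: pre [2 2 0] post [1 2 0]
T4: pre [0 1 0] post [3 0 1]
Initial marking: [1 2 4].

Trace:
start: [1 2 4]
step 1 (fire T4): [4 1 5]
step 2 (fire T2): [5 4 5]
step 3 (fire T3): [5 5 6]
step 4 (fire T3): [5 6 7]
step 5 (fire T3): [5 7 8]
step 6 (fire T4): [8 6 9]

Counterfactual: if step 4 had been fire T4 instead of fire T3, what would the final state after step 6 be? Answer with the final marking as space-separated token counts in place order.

(re-executing from step 4 with the substitution; state before step 4: [5 5 6])
step 4 (fire T4): [8 4 7]
step 5 (fire T3): [8 5 8]
step 6 (fire T4): [11 4 9]

11 4 9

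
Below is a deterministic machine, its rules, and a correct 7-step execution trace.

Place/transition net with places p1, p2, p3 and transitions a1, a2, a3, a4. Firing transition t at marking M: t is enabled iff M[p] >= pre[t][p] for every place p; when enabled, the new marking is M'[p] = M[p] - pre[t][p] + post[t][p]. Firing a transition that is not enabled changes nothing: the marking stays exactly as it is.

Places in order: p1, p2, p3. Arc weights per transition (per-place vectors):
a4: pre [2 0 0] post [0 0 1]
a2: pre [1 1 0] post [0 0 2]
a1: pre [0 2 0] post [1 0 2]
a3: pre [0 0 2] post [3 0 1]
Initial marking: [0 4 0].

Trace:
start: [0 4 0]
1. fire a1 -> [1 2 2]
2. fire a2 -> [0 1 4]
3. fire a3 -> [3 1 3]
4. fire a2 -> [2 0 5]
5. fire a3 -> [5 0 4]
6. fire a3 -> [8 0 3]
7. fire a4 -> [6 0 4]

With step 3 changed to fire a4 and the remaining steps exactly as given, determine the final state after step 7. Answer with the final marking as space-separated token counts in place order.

4 1 3

(re-executing from step 3 with the substitution; state before step 3: [0 1 4])
3. fire a4 -> [0 1 4]
4. fire a2 -> [0 1 4]
5. fire a3 -> [3 1 3]
6. fire a3 -> [6 1 2]
7. fire a4 -> [4 1 3]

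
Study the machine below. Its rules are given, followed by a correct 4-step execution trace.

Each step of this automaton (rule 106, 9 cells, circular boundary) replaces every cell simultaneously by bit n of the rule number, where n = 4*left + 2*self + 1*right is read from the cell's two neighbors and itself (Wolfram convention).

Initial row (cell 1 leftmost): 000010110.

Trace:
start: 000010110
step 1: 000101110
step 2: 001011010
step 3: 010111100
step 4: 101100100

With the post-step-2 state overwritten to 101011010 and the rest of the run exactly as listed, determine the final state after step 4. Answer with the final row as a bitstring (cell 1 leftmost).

state after step 2 := 101011010
step 3: 010111101
step 4: 101100110

101100110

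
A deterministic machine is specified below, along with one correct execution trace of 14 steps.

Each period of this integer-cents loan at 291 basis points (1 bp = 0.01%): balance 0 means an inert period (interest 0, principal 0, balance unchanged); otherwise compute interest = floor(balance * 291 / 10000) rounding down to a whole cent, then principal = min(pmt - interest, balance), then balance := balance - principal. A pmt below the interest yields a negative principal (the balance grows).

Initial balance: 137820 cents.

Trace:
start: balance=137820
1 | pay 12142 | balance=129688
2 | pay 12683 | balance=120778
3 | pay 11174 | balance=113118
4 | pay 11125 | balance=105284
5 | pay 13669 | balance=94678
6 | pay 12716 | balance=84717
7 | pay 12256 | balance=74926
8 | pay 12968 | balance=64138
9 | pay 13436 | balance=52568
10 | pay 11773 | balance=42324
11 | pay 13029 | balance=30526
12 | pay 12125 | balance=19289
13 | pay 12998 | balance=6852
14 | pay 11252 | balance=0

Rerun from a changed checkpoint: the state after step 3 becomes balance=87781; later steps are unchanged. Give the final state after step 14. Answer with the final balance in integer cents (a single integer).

state after step 3 := balance=87781
4 | pay 11125 | balance=79210
5 | pay 13669 | balance=67846
6 | pay 12716 | balance=57104
7 | pay 12256 | balance=46509
8 | pay 12968 | balance=34894
9 | pay 13436 | balance=22473
10 | pay 11773 | balance=11353
11 | pay 13029 | balance=0
12 | pay 12125 | balance=0
13 | pay 12998 | balance=0
14 | pay 11252 | balance=0

0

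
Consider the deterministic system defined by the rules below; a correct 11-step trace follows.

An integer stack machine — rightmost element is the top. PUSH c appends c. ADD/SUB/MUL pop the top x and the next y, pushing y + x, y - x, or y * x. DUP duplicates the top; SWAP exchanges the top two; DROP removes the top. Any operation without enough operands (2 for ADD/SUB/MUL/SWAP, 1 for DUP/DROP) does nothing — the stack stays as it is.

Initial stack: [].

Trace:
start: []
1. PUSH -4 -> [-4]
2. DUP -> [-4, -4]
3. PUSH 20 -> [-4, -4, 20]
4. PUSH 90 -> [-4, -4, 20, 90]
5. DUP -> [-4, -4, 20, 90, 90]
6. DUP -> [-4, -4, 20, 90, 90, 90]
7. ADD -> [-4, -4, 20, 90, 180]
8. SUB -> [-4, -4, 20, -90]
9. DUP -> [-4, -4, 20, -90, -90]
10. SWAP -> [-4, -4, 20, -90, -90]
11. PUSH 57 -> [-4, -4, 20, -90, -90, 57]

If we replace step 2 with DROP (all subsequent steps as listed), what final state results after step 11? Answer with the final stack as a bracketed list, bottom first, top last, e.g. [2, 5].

[20, -90, -90, 57]

(re-executing from step 2 with the substitution; state before step 2: [-4])
2. DROP -> []
3. PUSH 20 -> [20]
4. PUSH 90 -> [20, 90]
5. DUP -> [20, 90, 90]
6. DUP -> [20, 90, 90, 90]
7. ADD -> [20, 90, 180]
8. SUB -> [20, -90]
9. DUP -> [20, -90, -90]
10. SWAP -> [20, -90, -90]
11. PUSH 57 -> [20, -90, -90, 57]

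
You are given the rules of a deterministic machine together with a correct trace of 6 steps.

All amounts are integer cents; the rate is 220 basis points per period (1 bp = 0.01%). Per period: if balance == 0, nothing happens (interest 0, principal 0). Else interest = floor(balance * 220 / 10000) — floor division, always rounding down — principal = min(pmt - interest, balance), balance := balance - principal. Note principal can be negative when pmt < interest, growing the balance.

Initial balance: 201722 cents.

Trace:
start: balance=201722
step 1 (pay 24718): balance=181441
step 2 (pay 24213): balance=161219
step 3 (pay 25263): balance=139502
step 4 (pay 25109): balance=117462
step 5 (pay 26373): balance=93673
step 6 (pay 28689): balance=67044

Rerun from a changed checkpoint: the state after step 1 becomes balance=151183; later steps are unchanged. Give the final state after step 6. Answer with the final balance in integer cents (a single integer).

33308

state after step 1 := balance=151183
step 2 (pay 24213): balance=130296
step 3 (pay 25263): balance=107899
step 4 (pay 25109): balance=85163
step 5 (pay 26373): balance=60663
step 6 (pay 28689): balance=33308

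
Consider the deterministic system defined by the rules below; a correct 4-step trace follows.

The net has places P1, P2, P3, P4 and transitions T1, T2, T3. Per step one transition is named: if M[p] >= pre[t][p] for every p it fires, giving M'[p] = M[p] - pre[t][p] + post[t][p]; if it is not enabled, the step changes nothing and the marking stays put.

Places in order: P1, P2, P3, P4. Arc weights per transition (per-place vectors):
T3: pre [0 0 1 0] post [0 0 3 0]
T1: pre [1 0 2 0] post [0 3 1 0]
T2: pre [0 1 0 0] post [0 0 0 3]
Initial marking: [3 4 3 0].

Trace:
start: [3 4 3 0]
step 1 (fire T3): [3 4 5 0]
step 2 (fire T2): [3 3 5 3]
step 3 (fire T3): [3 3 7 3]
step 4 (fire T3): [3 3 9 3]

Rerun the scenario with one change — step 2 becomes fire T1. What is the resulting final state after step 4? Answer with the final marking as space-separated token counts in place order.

2 7 8 0

(re-executing from step 2 with the substitution; state before step 2: [3 4 5 0])
step 2 (fire T1): [2 7 4 0]
step 3 (fire T3): [2 7 6 0]
step 4 (fire T3): [2 7 8 0]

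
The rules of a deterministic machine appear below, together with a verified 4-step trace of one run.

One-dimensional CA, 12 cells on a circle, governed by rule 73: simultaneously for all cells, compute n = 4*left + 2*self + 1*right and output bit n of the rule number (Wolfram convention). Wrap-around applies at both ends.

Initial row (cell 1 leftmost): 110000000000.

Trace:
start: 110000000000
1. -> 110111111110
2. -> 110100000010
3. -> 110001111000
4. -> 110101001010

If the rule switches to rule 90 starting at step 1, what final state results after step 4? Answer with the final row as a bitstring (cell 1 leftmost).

000011001100

(re-executing steps 1..4 under rule 90; state before step 1: 110000000000)
1. -> 111000000001
2. -> 001100000011
3. -> 111110000111
4. -> 000011001100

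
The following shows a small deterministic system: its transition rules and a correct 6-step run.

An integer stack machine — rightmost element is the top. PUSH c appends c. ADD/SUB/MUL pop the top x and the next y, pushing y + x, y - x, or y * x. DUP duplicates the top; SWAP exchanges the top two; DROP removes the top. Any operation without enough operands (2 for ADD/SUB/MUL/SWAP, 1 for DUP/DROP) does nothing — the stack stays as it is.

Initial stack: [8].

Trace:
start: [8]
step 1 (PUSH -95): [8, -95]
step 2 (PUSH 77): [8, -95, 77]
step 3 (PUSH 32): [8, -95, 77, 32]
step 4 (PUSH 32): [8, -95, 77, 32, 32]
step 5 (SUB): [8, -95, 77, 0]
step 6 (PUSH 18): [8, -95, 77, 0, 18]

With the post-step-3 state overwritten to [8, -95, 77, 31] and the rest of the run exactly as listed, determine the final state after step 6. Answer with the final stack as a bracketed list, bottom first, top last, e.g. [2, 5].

[8, -95, 77, -1, 18]

state after step 3 := [8, -95, 77, 31]
step 4 (PUSH 32): [8, -95, 77, 31, 32]
step 5 (SUB): [8, -95, 77, -1]
step 6 (PUSH 18): [8, -95, 77, -1, 18]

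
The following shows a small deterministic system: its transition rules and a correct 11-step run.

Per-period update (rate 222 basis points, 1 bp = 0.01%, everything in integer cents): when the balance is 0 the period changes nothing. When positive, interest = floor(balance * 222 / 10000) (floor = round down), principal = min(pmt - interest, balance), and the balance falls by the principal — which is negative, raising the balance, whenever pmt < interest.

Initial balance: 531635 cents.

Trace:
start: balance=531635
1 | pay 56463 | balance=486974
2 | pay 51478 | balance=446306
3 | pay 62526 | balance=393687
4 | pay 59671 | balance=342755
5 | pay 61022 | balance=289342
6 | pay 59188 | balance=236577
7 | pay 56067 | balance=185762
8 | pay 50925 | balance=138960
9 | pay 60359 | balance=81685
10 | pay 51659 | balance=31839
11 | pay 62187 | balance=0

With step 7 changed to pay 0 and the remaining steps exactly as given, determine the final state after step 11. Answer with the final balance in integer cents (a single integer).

31573

(re-executing from step 7 with the substitution; state before step 7: balance=236577)
7 | pay 0 | balance=241829
8 | pay 50925 | balance=196272
9 | pay 60359 | balance=140270
10 | pay 51659 | balance=91724
11 | pay 62187 | balance=31573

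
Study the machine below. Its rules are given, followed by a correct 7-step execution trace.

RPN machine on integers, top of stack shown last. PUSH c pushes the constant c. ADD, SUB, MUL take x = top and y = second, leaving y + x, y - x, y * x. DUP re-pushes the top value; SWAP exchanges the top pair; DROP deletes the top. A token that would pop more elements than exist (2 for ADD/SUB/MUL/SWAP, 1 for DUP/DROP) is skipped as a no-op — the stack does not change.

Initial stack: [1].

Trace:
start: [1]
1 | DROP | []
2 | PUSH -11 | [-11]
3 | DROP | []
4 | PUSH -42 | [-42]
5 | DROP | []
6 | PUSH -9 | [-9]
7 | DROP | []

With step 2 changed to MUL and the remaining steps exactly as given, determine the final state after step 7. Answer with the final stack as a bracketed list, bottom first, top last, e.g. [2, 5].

(re-executing from step 2 with the substitution; state before step 2: [])
2 | MUL | []
3 | DROP | []
4 | PUSH -42 | [-42]
5 | DROP | []
6 | PUSH -9 | [-9]
7 | DROP | []

[]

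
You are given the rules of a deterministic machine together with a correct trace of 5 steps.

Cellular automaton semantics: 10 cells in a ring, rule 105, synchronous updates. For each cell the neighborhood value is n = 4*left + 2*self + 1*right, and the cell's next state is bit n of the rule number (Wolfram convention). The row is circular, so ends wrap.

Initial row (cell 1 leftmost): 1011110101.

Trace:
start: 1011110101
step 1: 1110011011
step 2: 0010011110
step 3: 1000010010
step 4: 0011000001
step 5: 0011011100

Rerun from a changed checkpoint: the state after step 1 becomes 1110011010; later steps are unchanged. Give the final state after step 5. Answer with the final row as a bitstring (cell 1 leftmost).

state after step 1 := 1110011010
step 2: 1010011101
step 3: 1100010111
step 4: 0101001100
step 5: 0010001101

0010001101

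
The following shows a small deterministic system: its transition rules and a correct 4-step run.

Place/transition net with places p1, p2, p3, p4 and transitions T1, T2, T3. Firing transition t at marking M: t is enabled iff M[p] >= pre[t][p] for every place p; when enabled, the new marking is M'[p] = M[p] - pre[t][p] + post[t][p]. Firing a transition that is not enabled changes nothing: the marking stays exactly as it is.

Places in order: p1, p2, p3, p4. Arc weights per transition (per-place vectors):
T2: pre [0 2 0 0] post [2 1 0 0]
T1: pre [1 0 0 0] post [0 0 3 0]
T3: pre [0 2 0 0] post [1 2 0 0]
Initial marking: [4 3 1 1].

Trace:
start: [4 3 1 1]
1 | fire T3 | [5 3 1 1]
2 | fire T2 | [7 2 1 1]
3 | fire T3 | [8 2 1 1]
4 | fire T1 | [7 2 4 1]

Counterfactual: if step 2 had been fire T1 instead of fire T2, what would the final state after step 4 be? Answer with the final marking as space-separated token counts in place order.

4 3 7 1

(re-executing from step 2 with the substitution; state before step 2: [5 3 1 1])
2 | fire T1 | [4 3 4 1]
3 | fire T3 | [5 3 4 1]
4 | fire T1 | [4 3 7 1]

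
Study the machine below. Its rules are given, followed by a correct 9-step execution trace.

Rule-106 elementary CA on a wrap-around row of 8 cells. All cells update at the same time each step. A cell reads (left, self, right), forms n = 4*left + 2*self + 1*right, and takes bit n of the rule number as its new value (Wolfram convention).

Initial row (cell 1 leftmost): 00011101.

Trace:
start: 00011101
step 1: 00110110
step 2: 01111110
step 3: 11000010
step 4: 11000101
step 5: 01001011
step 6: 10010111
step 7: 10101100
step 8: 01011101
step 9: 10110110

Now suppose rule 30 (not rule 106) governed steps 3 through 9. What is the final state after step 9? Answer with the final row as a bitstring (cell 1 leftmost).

(re-executing steps 3..9 under rule 30; state before step 3: 01111110)
step 3: 11000001
step 4: 00100011
step 5: 11110110
step 6: 10000100
step 7: 11001111
step 8: 00111000
step 9: 01100100

01100100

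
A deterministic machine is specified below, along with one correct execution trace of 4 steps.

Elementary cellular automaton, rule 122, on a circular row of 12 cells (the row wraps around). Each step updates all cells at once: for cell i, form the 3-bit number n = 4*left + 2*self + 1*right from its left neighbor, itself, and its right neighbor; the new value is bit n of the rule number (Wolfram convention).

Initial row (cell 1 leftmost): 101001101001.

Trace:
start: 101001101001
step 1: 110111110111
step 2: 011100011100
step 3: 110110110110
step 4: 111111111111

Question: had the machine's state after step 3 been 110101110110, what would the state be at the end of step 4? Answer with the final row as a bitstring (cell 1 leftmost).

111011011111

state after step 3 := 110101110110
step 4: 111011011111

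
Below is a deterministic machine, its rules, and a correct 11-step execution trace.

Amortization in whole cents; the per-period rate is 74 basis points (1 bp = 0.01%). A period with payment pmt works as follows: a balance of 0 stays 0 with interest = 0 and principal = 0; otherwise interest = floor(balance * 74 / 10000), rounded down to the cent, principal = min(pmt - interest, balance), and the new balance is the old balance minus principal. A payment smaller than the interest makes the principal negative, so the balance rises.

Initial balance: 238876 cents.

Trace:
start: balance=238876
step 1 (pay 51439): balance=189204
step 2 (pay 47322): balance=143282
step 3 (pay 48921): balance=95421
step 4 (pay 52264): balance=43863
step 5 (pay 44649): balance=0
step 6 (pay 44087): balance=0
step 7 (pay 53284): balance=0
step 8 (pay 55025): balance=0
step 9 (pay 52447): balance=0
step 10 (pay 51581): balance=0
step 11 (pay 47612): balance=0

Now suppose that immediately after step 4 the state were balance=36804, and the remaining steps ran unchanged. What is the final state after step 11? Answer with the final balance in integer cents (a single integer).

state after step 4 := balance=36804
step 5 (pay 44649): balance=0
step 6 (pay 44087): balance=0
step 7 (pay 53284): balance=0
step 8 (pay 55025): balance=0
step 9 (pay 52447): balance=0
step 10 (pay 51581): balance=0
step 11 (pay 47612): balance=0

0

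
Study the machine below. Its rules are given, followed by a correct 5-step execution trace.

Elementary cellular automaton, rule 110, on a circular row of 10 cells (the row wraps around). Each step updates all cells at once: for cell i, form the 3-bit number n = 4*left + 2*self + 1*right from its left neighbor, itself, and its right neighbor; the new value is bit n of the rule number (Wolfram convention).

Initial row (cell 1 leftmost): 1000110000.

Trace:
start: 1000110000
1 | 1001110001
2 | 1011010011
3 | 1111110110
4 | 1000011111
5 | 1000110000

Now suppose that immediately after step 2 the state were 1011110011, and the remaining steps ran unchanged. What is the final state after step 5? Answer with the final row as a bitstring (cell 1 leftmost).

1111100000

state after step 2 := 1011110011
3 | 1110010110
4 | 1010111111
5 | 1111100000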